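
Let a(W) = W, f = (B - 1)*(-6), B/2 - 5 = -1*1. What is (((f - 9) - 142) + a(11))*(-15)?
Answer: 2730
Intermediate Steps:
B = 8 (B = 10 + 2*(-1*1) = 10 + 2*(-1) = 10 - 2 = 8)
f = -42 (f = (8 - 1)*(-6) = 7*(-6) = -42)
(((f - 9) - 142) + a(11))*(-15) = (((-42 - 9) - 142) + 11)*(-15) = ((-51 - 142) + 11)*(-15) = (-193 + 11)*(-15) = -182*(-15) = 2730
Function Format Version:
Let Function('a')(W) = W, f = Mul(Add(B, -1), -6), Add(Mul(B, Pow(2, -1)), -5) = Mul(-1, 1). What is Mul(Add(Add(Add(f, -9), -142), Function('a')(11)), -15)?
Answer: 2730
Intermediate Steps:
B = 8 (B = Add(10, Mul(2, Mul(-1, 1))) = Add(10, Mul(2, -1)) = Add(10, -2) = 8)
f = -42 (f = Mul(Add(8, -1), -6) = Mul(7, -6) = -42)
Mul(Add(Add(Add(f, -9), -142), Function('a')(11)), -15) = Mul(Add(Add(Add(-42, -9), -142), 11), -15) = Mul(Add(Add(-51, -142), 11), -15) = Mul(Add(-193, 11), -15) = Mul(-182, -15) = 2730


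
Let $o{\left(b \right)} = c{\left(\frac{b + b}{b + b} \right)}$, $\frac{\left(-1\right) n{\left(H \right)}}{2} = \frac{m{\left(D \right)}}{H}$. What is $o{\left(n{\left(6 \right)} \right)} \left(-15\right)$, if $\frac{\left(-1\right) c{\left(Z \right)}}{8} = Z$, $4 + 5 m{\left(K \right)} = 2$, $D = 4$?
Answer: $120$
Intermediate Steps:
$m{\left(K \right)} = - \frac{2}{5}$ ($m{\left(K \right)} = - \frac{4}{5} + \frac{1}{5} \cdot 2 = - \frac{4}{5} + \frac{2}{5} = - \frac{2}{5}$)
$n{\left(H \right)} = \frac{4}{5 H}$ ($n{\left(H \right)} = - 2 \left(- \frac{2}{5 H}\right) = \frac{4}{5 H}$)
$c{\left(Z \right)} = - 8 Z$
$o{\left(b \right)} = -8$ ($o{\left(b \right)} = - 8 \frac{b + b}{b + b} = - 8 \frac{2 b}{2 b} = - 8 \cdot 2 b \frac{1}{2 b} = \left(-8\right) 1 = -8$)
$o{\left(n{\left(6 \right)} \right)} \left(-15\right) = \left(-8\right) \left(-15\right) = 120$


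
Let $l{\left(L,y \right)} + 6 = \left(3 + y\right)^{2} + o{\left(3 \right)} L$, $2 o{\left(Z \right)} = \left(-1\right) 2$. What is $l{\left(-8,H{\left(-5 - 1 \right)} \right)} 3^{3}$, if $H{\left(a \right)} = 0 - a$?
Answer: $2241$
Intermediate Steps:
$H{\left(a \right)} = - a$
$o{\left(Z \right)} = -1$ ($o{\left(Z \right)} = \frac{\left(-1\right) 2}{2} = \frac{1}{2} \left(-2\right) = -1$)
$l{\left(L,y \right)} = -6 + \left(3 + y\right)^{2} - L$ ($l{\left(L,y \right)} = -6 - \left(L - \left(3 + y\right)^{2}\right) = -6 + \left(3 + y\right)^{2} - L$)
$l{\left(-8,H{\left(-5 - 1 \right)} \right)} 3^{3} = \left(-6 + \left(3 - \left(-5 - 1\right)\right)^{2} - -8\right) 3^{3} = \left(-6 + \left(3 - -6\right)^{2} + 8\right) 27 = \left(-6 + \left(3 + 6\right)^{2} + 8\right) 27 = \left(-6 + 9^{2} + 8\right) 27 = \left(-6 + 81 + 8\right) 27 = 83 \cdot 27 = 2241$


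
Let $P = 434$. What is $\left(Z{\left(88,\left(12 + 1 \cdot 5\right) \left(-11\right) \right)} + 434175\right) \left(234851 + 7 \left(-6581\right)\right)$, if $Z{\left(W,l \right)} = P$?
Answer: $82047225456$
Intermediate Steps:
$Z{\left(W,l \right)} = 434$
$\left(Z{\left(88,\left(12 + 1 \cdot 5\right) \left(-11\right) \right)} + 434175\right) \left(234851 + 7 \left(-6581\right)\right) = \left(434 + 434175\right) \left(234851 + 7 \left(-6581\right)\right) = 434609 \left(234851 - 46067\right) = 434609 \cdot 188784 = 82047225456$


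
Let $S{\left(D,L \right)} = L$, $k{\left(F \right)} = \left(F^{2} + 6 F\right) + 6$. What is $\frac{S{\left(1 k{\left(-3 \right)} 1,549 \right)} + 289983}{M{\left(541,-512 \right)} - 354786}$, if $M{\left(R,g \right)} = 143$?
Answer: $- \frac{290532}{354643} \approx -0.81922$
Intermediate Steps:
$k{\left(F \right)} = 6 + F^{2} + 6 F$
$\frac{S{\left(1 k{\left(-3 \right)} 1,549 \right)} + 289983}{M{\left(541,-512 \right)} - 354786} = \frac{549 + 289983}{143 - 354786} = \frac{290532}{-354643} = 290532 \left(- \frac{1}{354643}\right) = - \frac{290532}{354643}$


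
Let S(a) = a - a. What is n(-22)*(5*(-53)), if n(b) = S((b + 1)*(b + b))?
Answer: 0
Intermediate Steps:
S(a) = 0
n(b) = 0
n(-22)*(5*(-53)) = 0*(5*(-53)) = 0*(-265) = 0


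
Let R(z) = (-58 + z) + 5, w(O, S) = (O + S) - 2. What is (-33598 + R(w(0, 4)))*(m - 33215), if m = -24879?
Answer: 1954805006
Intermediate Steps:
w(O, S) = -2 + O + S
R(z) = -53 + z
(-33598 + R(w(0, 4)))*(m - 33215) = (-33598 + (-53 + (-2 + 0 + 4)))*(-24879 - 33215) = (-33598 + (-53 + 2))*(-58094) = (-33598 - 51)*(-58094) = -33649*(-58094) = 1954805006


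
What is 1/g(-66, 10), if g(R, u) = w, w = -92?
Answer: -1/92 ≈ -0.010870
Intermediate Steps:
g(R, u) = -92
1/g(-66, 10) = 1/(-92) = -1/92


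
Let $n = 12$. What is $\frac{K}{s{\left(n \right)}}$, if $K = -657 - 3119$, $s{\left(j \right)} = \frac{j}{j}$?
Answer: $-3776$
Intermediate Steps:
$s{\left(j \right)} = 1$
$K = -3776$ ($K = -657 - 3119 = -3776$)
$\frac{K}{s{\left(n \right)}} = - \frac{3776}{1} = \left(-3776\right) 1 = -3776$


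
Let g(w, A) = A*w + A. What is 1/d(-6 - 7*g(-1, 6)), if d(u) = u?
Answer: -⅙ ≈ -0.16667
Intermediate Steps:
g(w, A) = A + A*w
1/d(-6 - 7*g(-1, 6)) = 1/(-6 - 42*(1 - 1)) = 1/(-6 - 42*0) = 1/(-6 - 7*0) = 1/(-6 + 0) = 1/(-6) = -⅙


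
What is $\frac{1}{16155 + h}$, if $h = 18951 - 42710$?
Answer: $- \frac{1}{7604} \approx -0.00013151$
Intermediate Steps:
$h = -23759$
$\frac{1}{16155 + h} = \frac{1}{16155 - 23759} = \frac{1}{-7604} = - \frac{1}{7604}$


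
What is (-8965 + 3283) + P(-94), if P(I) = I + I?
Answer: -5870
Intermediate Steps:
P(I) = 2*I
(-8965 + 3283) + P(-94) = (-8965 + 3283) + 2*(-94) = -5682 - 188 = -5870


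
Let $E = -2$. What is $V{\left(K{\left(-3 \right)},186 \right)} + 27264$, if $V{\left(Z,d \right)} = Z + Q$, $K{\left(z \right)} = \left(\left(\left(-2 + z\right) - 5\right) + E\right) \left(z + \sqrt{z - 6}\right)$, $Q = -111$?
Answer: $27189 - 36 i \approx 27189.0 - 36.0 i$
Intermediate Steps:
$K{\left(z \right)} = \left(-9 + z\right) \left(z + \sqrt{-6 + z}\right)$ ($K{\left(z \right)} = \left(\left(\left(-2 + z\right) - 5\right) - 2\right) \left(z + \sqrt{z - 6}\right) = \left(\left(-7 + z\right) - 2\right) \left(z + \sqrt{-6 + z}\right) = \left(-9 + z\right) \left(z + \sqrt{-6 + z}\right)$)
$V{\left(Z,d \right)} = -111 + Z$ ($V{\left(Z,d \right)} = Z - 111 = -111 + Z$)
$V{\left(K{\left(-3 \right)},186 \right)} + 27264 = \left(-111 - \left(-27 - 9 + 12 \sqrt{-6 - 3}\right)\right) + 27264 = \left(-111 + \left(9 + 27 - 9 \sqrt{-9} - 3 \sqrt{-9}\right)\right) + 27264 = \left(-111 + \left(9 + 27 - 9 \cdot 3 i - 3 \cdot 3 i\right)\right) + 27264 = \left(-111 + \left(9 + 27 - 27 i - 9 i\right)\right) + 27264 = \left(-111 + \left(36 - 36 i\right)\right) + 27264 = \left(-75 - 36 i\right) + 27264 = 27189 - 36 i$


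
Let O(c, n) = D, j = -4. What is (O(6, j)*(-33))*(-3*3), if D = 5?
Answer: 1485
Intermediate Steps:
O(c, n) = 5
(O(6, j)*(-33))*(-3*3) = (5*(-33))*(-3*3) = -165*(-9) = 1485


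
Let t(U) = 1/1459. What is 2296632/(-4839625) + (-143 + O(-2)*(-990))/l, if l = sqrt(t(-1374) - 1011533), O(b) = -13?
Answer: -2296632/4839625 - 12727*I*sqrt(2153231076514)/1475826646 ≈ -0.47455 - 12.654*I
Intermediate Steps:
t(U) = 1/1459
l = I*sqrt(2153231076514)/1459 (l = sqrt(1/1459 - 1011533) = sqrt(-1475826646/1459) = I*sqrt(2153231076514)/1459 ≈ 1005.8*I)
2296632/(-4839625) + (-143 + O(-2)*(-990))/l = 2296632/(-4839625) + (-143 - 13*(-990))/((I*sqrt(2153231076514)/1459)) = 2296632*(-1/4839625) + (-143 + 12870)*(-I*sqrt(2153231076514)/1475826646) = -2296632/4839625 + 12727*(-I*sqrt(2153231076514)/1475826646) = -2296632/4839625 - 12727*I*sqrt(2153231076514)/1475826646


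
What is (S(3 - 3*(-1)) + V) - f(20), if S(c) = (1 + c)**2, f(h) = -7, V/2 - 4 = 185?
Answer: 434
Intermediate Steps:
V = 378 (V = 8 + 2*185 = 8 + 370 = 378)
(S(3 - 3*(-1)) + V) - f(20) = ((1 + (3 - 3*(-1)))**2 + 378) - 1*(-7) = ((1 + (3 + 3))**2 + 378) + 7 = ((1 + 6)**2 + 378) + 7 = (7**2 + 378) + 7 = (49 + 378) + 7 = 427 + 7 = 434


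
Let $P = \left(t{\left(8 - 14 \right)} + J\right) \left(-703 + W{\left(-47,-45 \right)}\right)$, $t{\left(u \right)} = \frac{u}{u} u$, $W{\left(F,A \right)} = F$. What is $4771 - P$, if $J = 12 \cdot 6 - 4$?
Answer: $51271$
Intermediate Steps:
$J = 68$ ($J = 72 - 4 = 68$)
$t{\left(u \right)} = u$ ($t{\left(u \right)} = 1 u = u$)
$P = -46500$ ($P = \left(\left(8 - 14\right) + 68\right) \left(-703 - 47\right) = \left(\left(8 - 14\right) + 68\right) \left(-750\right) = \left(-6 + 68\right) \left(-750\right) = 62 \left(-750\right) = -46500$)
$4771 - P = 4771 - -46500 = 4771 + 46500 = 51271$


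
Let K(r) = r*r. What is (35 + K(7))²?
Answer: 7056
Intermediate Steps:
K(r) = r²
(35 + K(7))² = (35 + 7²)² = (35 + 49)² = 84² = 7056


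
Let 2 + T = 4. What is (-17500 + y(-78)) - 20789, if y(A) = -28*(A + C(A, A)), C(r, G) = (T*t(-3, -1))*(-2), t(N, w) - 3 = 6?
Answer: -35097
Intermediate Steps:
T = 2 (T = -2 + 4 = 2)
t(N, w) = 9 (t(N, w) = 3 + 6 = 9)
C(r, G) = -36 (C(r, G) = (2*9)*(-2) = 18*(-2) = -36)
y(A) = 1008 - 28*A (y(A) = -28*(A - 36) = -28*(-36 + A) = 1008 - 28*A)
(-17500 + y(-78)) - 20789 = (-17500 + (1008 - 28*(-78))) - 20789 = (-17500 + (1008 + 2184)) - 20789 = (-17500 + 3192) - 20789 = -14308 - 20789 = -35097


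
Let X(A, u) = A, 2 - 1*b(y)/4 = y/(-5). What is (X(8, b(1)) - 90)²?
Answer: 6724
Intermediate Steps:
b(y) = 8 + 4*y/5 (b(y) = 8 - 4*y/(-5) = 8 - 4*y*(-1)/5 = 8 - (-4)*y/5 = 8 + 4*y/5)
(X(8, b(1)) - 90)² = (8 - 90)² = (-82)² = 6724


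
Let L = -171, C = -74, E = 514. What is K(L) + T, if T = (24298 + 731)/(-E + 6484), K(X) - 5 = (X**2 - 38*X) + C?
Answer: 70991643/1990 ≈ 35674.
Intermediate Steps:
K(X) = -69 + X**2 - 38*X (K(X) = 5 + ((X**2 - 38*X) - 74) = 5 + (-74 + X**2 - 38*X) = -69 + X**2 - 38*X)
T = 8343/1990 (T = (24298 + 731)/(-1*514 + 6484) = 25029/(-514 + 6484) = 25029/5970 = 25029*(1/5970) = 8343/1990 ≈ 4.1925)
K(L) + T = (-69 + (-171)**2 - 38*(-171)) + 8343/1990 = (-69 + 29241 + 6498) + 8343/1990 = 35670 + 8343/1990 = 70991643/1990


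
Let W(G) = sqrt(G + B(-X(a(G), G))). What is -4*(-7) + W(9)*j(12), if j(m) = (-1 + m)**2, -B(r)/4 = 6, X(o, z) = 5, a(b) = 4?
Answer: 28 + 121*I*sqrt(15) ≈ 28.0 + 468.63*I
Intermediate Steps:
B(r) = -24 (B(r) = -4*6 = -24)
W(G) = sqrt(-24 + G) (W(G) = sqrt(G - 24) = sqrt(-24 + G))
-4*(-7) + W(9)*j(12) = -4*(-7) + sqrt(-24 + 9)*(-1 + 12)**2 = 28 + sqrt(-15)*11**2 = 28 + (I*sqrt(15))*121 = 28 + 121*I*sqrt(15)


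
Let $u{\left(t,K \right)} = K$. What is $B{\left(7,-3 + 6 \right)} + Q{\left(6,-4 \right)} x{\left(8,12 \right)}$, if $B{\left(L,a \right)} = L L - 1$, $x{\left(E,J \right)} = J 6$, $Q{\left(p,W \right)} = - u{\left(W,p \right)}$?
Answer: $-384$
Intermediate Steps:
$Q{\left(p,W \right)} = - p$
$x{\left(E,J \right)} = 6 J$
$B{\left(L,a \right)} = -1 + L^{2}$ ($B{\left(L,a \right)} = L^{2} - 1 = -1 + L^{2}$)
$B{\left(7,-3 + 6 \right)} + Q{\left(6,-4 \right)} x{\left(8,12 \right)} = \left(-1 + 7^{2}\right) + \left(-1\right) 6 \cdot 6 \cdot 12 = \left(-1 + 49\right) - 432 = 48 - 432 = -384$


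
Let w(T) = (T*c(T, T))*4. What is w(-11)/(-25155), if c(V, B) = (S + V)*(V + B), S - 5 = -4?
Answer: 1936/5031 ≈ 0.38481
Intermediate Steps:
S = 1 (S = 5 - 4 = 1)
c(V, B) = (1 + V)*(B + V) (c(V, B) = (1 + V)*(V + B) = (1 + V)*(B + V))
w(T) = 4*T*(2*T + 2*T²) (w(T) = (T*(T + T + T² + T*T))*4 = (T*(T + T + T² + T²))*4 = (T*(2*T + 2*T²))*4 = 4*T*(2*T + 2*T²))
w(-11)/(-25155) = (8*(-11)²*(1 - 11))/(-25155) = (8*121*(-10))*(-1/25155) = -9680*(-1/25155) = 1936/5031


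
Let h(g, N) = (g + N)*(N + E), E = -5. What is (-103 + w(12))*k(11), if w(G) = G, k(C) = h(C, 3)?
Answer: 2548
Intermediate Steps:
h(g, N) = (-5 + N)*(N + g) (h(g, N) = (g + N)*(N - 5) = (N + g)*(-5 + N) = (-5 + N)*(N + g))
k(C) = -6 - 2*C (k(C) = 3**2 - 5*3 - 5*C + 3*C = 9 - 15 - 5*C + 3*C = -6 - 2*C)
(-103 + w(12))*k(11) = (-103 + 12)*(-6 - 2*11) = -91*(-6 - 22) = -91*(-28) = 2548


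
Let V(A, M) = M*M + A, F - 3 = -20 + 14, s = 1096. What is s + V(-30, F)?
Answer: 1075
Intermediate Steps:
F = -3 (F = 3 + (-20 + 14) = 3 - 6 = -3)
V(A, M) = A + M² (V(A, M) = M² + A = A + M²)
s + V(-30, F) = 1096 + (-30 + (-3)²) = 1096 + (-30 + 9) = 1096 - 21 = 1075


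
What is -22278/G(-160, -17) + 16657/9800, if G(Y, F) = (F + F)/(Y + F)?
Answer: -19321426231/166600 ≈ -1.1598e+5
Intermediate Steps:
G(Y, F) = 2*F/(F + Y) (G(Y, F) = (2*F)/(F + Y) = 2*F/(F + Y))
-22278/G(-160, -17) + 16657/9800 = -22278/(2*(-17)/(-17 - 160)) + 16657/9800 = -22278/(2*(-17)/(-177)) + 16657*(1/9800) = -22278/(2*(-17)*(-1/177)) + 16657/9800 = -22278/34/177 + 16657/9800 = -22278*177/34 + 16657/9800 = -1971603/17 + 16657/9800 = -19321426231/166600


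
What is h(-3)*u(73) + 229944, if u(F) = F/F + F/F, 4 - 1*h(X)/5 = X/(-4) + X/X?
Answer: 459933/2 ≈ 2.2997e+5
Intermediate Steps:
h(X) = 15 + 5*X/4 (h(X) = 20 - 5*(X/(-4) + X/X) = 20 - 5*(X*(-¼) + 1) = 20 - 5*(-X/4 + 1) = 20 - 5*(1 - X/4) = 20 + (-5 + 5*X/4) = 15 + 5*X/4)
u(F) = 2 (u(F) = 1 + 1 = 2)
h(-3)*u(73) + 229944 = (15 + (5/4)*(-3))*2 + 229944 = (15 - 15/4)*2 + 229944 = (45/4)*2 + 229944 = 45/2 + 229944 = 459933/2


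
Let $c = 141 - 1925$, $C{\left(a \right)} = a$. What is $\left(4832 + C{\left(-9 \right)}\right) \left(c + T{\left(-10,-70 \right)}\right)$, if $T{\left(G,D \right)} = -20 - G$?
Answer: $-8652462$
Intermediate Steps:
$c = -1784$
$\left(4832 + C{\left(-9 \right)}\right) \left(c + T{\left(-10,-70 \right)}\right) = \left(4832 - 9\right) \left(-1784 - 10\right) = 4823 \left(-1784 + \left(-20 + 10\right)\right) = 4823 \left(-1784 - 10\right) = 4823 \left(-1794\right) = -8652462$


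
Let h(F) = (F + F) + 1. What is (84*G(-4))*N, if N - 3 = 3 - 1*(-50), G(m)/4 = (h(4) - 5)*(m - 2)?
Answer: -451584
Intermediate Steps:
h(F) = 1 + 2*F (h(F) = 2*F + 1 = 1 + 2*F)
G(m) = -32 + 16*m (G(m) = 4*(((1 + 2*4) - 5)*(m - 2)) = 4*(((1 + 8) - 5)*(-2 + m)) = 4*((9 - 5)*(-2 + m)) = 4*(4*(-2 + m)) = 4*(-8 + 4*m) = -32 + 16*m)
N = 56 (N = 3 + (3 - 1*(-50)) = 3 + (3 + 50) = 3 + 53 = 56)
(84*G(-4))*N = (84*(-32 + 16*(-4)))*56 = (84*(-32 - 64))*56 = (84*(-96))*56 = -8064*56 = -451584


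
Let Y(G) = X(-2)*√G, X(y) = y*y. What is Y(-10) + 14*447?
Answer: 6258 + 4*I*√10 ≈ 6258.0 + 12.649*I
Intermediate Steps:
X(y) = y²
Y(G) = 4*√G (Y(G) = (-2)²*√G = 4*√G)
Y(-10) + 14*447 = 4*√(-10) + 14*447 = 4*(I*√10) + 6258 = 4*I*√10 + 6258 = 6258 + 4*I*√10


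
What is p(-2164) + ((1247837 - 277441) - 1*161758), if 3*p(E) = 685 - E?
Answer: 2428763/3 ≈ 8.0959e+5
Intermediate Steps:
p(E) = 685/3 - E/3 (p(E) = (685 - E)/3 = 685/3 - E/3)
p(-2164) + ((1247837 - 277441) - 1*161758) = (685/3 - 1/3*(-2164)) + ((1247837 - 277441) - 1*161758) = (685/3 + 2164/3) + (970396 - 161758) = 2849/3 + 808638 = 2428763/3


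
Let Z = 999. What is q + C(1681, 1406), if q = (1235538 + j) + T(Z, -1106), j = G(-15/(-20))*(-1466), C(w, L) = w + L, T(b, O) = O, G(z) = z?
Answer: 2472839/2 ≈ 1.2364e+6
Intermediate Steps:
C(w, L) = L + w
j = -2199/2 (j = -15/(-20)*(-1466) = -15*(-1/20)*(-1466) = (¾)*(-1466) = -2199/2 ≈ -1099.5)
q = 2466665/2 (q = (1235538 - 2199/2) - 1106 = 2468877/2 - 1106 = 2466665/2 ≈ 1.2333e+6)
q + C(1681, 1406) = 2466665/2 + (1406 + 1681) = 2466665/2 + 3087 = 2472839/2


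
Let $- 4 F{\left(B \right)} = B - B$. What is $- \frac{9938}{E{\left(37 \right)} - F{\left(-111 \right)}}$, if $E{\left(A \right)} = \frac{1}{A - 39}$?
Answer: $19876$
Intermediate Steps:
$F{\left(B \right)} = 0$ ($F{\left(B \right)} = - \frac{B - B}{4} = \left(- \frac{1}{4}\right) 0 = 0$)
$E{\left(A \right)} = \frac{1}{-39 + A}$
$- \frac{9938}{E{\left(37 \right)} - F{\left(-111 \right)}} = - \frac{9938}{\frac{1}{-39 + 37} - 0} = - \frac{9938}{\frac{1}{-2} + 0} = - \frac{9938}{- \frac{1}{2} + 0} = - \frac{9938}{- \frac{1}{2}} = \left(-9938\right) \left(-2\right) = 19876$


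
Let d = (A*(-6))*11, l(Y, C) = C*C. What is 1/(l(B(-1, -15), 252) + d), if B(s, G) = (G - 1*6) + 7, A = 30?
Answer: 1/61524 ≈ 1.6254e-5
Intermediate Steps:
B(s, G) = 1 + G (B(s, G) = (G - 6) + 7 = (-6 + G) + 7 = 1 + G)
l(Y, C) = C²
d = -1980 (d = (30*(-6))*11 = -180*11 = -1980)
1/(l(B(-1, -15), 252) + d) = 1/(252² - 1980) = 1/(63504 - 1980) = 1/61524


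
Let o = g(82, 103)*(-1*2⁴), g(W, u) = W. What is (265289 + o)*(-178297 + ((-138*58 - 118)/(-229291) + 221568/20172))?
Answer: -18140030166155052337/385438171 ≈ -4.7063e+10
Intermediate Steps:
o = -1312 (o = 82*(-1*2⁴) = 82*(-1*16) = 82*(-16) = -1312)
(265289 + o)*(-178297 + ((-138*58 - 118)/(-229291) + 221568/20172)) = (265289 - 1312)*(-178297 + ((-138*58 - 118)/(-229291) + 221568/20172)) = 263977*(-178297 + ((-8004 - 118)*(-1/229291) + 221568*(1/20172))) = 263977*(-178297 + (-8122*(-1/229291) + 18464/1681)) = 263977*(-178297 + (8122/229291 + 18464/1681)) = 263977*(-178297 + 4247282106/385438171) = 263977*(-68718222292681/385438171) = -18140030166155052337/385438171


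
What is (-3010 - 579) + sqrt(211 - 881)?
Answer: -3589 + I*sqrt(670) ≈ -3589.0 + 25.884*I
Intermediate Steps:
(-3010 - 579) + sqrt(211 - 881) = -3589 + sqrt(-670) = -3589 + I*sqrt(670)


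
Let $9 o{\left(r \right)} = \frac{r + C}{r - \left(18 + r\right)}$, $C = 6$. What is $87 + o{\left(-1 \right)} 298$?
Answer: $\frac{6302}{81} \approx 77.802$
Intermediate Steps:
$o{\left(r \right)} = - \frac{1}{27} - \frac{r}{162}$ ($o{\left(r \right)} = \frac{\left(r + 6\right) \frac{1}{r - \left(18 + r\right)}}{9} = \frac{\left(6 + r\right) \frac{1}{-18}}{9} = \frac{\left(6 + r\right) \left(- \frac{1}{18}\right)}{9} = \frac{- \frac{1}{3} - \frac{r}{18}}{9} = - \frac{1}{27} - \frac{r}{162}$)
$87 + o{\left(-1 \right)} 298 = 87 + \left(- \frac{1}{27} - - \frac{1}{162}\right) 298 = 87 + \left(- \frac{1}{27} + \frac{1}{162}\right) 298 = 87 - \frac{745}{81} = \frac{6302}{81}$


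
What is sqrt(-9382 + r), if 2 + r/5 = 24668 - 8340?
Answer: 2*sqrt(18062) ≈ 268.79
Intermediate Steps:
r = 81630 (r = -10 + 5*(24668 - 8340) = -10 + 5*16328 = -10 + 81640 = 81630)
sqrt(-9382 + r) = sqrt(-9382 + 81630) = sqrt(72248) = 2*sqrt(18062)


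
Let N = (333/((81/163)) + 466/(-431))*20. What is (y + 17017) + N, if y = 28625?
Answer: 228948658/3879 ≈ 59023.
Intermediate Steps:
N = 51903340/3879 (N = (333/((81*(1/163))) + 466*(-1/431))*20 = (333/(81/163) - 466/431)*20 = (333*(163/81) - 466/431)*20 = (6031/9 - 466/431)*20 = (2595167/3879)*20 = 51903340/3879 ≈ 13381.)
(y + 17017) + N = (28625 + 17017) + 51903340/3879 = 45642 + 51903340/3879 = 228948658/3879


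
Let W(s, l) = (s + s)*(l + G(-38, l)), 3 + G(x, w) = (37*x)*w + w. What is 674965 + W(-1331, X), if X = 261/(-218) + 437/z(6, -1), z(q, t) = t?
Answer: -178439155889/109 ≈ -1.6371e+9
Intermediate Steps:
G(x, w) = -3 + w + 37*w*x (G(x, w) = -3 + ((37*x)*w + w) = -3 + (37*w*x + w) = -3 + (w + 37*w*x) = -3 + w + 37*w*x)
X = -95527/218 (X = 261/(-218) + 437/(-1) = 261*(-1/218) + 437*(-1) = -261/218 - 437 = -95527/218 ≈ -438.20)
W(s, l) = 2*s*(-3 - 1404*l) (W(s, l) = (s + s)*(l + (-3 + l + 37*l*(-38))) = (2*s)*(l + (-3 + l - 1406*l)) = (2*s)*(l + (-3 - 1405*l)) = (2*s)*(-3 - 1404*l) = 2*s*(-3 - 1404*l))
674965 + W(-1331, X) = 674965 + 6*(-1331)*(-1 - 468*(-95527/218)) = 674965 + 6*(-1331)*(-1 + 22353318/109) = 674965 + 6*(-1331)*(22353209/109) = 674965 - 178512727074/109 = -178439155889/109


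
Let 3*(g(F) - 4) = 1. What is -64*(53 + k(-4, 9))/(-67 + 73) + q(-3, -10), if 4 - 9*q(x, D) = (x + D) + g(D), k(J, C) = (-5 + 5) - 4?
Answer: -14074/27 ≈ -521.26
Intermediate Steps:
k(J, C) = -4 (k(J, C) = 0 - 4 = -4)
g(F) = 13/3 (g(F) = 4 + (⅓)*1 = 4 + ⅓ = 13/3)
q(x, D) = -1/27 - D/9 - x/9 (q(x, D) = 4/9 - ((x + D) + 13/3)/9 = 4/9 - ((D + x) + 13/3)/9 = 4/9 - (13/3 + D + x)/9 = 4/9 + (-13/27 - D/9 - x/9) = -1/27 - D/9 - x/9)
-64*(53 + k(-4, 9))/(-67 + 73) + q(-3, -10) = -64*(53 - 4)/(-67 + 73) + (-1/27 - ⅑*(-10) - ⅑*(-3)) = -3136/6 + (-1/27 + 10/9 + ⅓) = -3136/6 + 38/27 = -64*49/6 + 38/27 = -1568/3 + 38/27 = -14074/27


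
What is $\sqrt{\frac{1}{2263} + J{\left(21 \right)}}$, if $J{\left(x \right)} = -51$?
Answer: $\frac{2 i \sqrt{65294339}}{2263} \approx 7.1414 i$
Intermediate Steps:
$\sqrt{\frac{1}{2263} + J{\left(21 \right)}} = \sqrt{\frac{1}{2263} - 51} = \sqrt{- \frac{115412}{2263}} = \frac{2 i \sqrt{65294339}}{2263}$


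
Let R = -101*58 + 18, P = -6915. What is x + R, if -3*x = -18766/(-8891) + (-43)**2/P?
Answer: -1077265090231/184443795 ≈ -5840.6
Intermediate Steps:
R = -5840 (R = -5858 + 18 = -5840)
x = -113327431/184443795 (x = -(-18766/(-8891) + (-43)**2/(-6915))/3 = -(-18766*(-1/8891) + 1849*(-1/6915))/3 = -(18766/8891 - 1849/6915)/3 = -1/3*113327431/61481265 = -113327431/184443795 ≈ -0.61443)
x + R = -113327431/184443795 - 5840 = -1077265090231/184443795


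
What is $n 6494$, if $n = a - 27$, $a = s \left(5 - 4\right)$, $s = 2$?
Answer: $-162350$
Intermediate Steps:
$a = 2$ ($a = 2 \left(5 - 4\right) = 2 \cdot 1 = 2$)
$n = -25$ ($n = 2 - 27 = -25$)
$n 6494 = \left(-25\right) 6494 = -162350$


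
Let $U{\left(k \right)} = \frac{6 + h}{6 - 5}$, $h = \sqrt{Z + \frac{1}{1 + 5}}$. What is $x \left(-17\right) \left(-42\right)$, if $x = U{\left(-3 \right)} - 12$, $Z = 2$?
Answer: $-4284 + 119 \sqrt{78} \approx -3233.0$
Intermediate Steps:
$h = \frac{\sqrt{78}}{6}$ ($h = \sqrt{2 + \frac{1}{1 + 5}} = \sqrt{2 + \frac{1}{6}} = \sqrt{\frac{13}{6}} = \frac{\sqrt{78}}{6} \approx 1.472$)
$U{\left(k \right)} = 6 + \frac{\sqrt{78}}{6}$ ($U{\left(k \right)} = \frac{6 + \frac{\sqrt{78}}{6}}{6 - 5} = \frac{6 + \frac{\sqrt{78}}{6}}{1} = \left(6 + \frac{\sqrt{78}}{6}\right) 1 = 6 + \frac{\sqrt{78}}{6}$)
$x = -6 + \frac{\sqrt{78}}{6}$ ($x = \left(6 + \frac{\sqrt{78}}{6}\right) - 12 = -6 + \frac{\sqrt{78}}{6} \approx -4.528$)
$x \left(-17\right) \left(-42\right) = \left(-6 + \frac{\sqrt{78}}{6}\right) \left(-17\right) \left(-42\right) = \left(102 - \frac{17 \sqrt{78}}{6}\right) \left(-42\right) = -4284 + 119 \sqrt{78}$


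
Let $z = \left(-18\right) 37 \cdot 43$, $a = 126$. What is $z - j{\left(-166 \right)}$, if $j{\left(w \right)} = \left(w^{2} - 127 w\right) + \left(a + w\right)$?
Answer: $-77236$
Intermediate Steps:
$j{\left(w \right)} = 126 + w^{2} - 126 w$ ($j{\left(w \right)} = \left(w^{2} - 127 w\right) + \left(126 + w\right) = 126 + w^{2} - 126 w$)
$z = -28638$ ($z = \left(-666\right) 43 = -28638$)
$z - j{\left(-166 \right)} = -28638 - \left(126 + \left(-166\right)^{2} - -20916\right) = -28638 - \left(126 + 27556 + 20916\right) = -28638 - 48598 = -77236$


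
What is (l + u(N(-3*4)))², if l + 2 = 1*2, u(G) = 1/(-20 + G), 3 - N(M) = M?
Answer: 1/25 ≈ 0.040000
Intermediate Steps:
N(M) = 3 - M
l = 0 (l = -2 + 1*2 = -2 + 2 = 0)
(l + u(N(-3*4)))² = (0 + 1/(-20 + (3 - (-3)*4)))² = (0 + 1/(-20 + (3 - 1*(-12))))² = (0 + 1/(-20 + (3 + 12)))² = (0 + 1/(-20 + 15))² = (0 + 1/(-5))² = (0 - ⅕)² = (-⅕)² = 1/25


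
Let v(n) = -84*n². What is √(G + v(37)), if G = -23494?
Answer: I*√138490 ≈ 372.14*I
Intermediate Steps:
v(n) = -84*n²
√(G + v(37)) = √(-23494 - 84*37²) = √(-23494 - 84*1369) = √(-23494 - 114996) = √(-138490) = I*√138490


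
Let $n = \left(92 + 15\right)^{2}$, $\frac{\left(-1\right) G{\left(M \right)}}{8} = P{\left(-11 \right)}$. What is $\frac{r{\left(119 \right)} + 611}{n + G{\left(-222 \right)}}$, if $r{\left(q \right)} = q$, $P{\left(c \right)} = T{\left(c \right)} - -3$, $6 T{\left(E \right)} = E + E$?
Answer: $\frac{2190}{34363} \approx 0.063731$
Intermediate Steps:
$T{\left(E \right)} = \frac{E}{3}$ ($T{\left(E \right)} = \frac{E + E}{6} = \frac{2 E}{6} = \frac{E}{3}$)
$P{\left(c \right)} = 3 + \frac{c}{3}$ ($P{\left(c \right)} = \frac{c}{3} - -3 = \frac{c}{3} + 3 = 3 + \frac{c}{3}$)
$G{\left(M \right)} = \frac{16}{3}$ ($G{\left(M \right)} = - 8 \left(3 + \frac{1}{3} \left(-11\right)\right) = - 8 \left(3 - \frac{11}{3}\right) = \left(-8\right) \left(- \frac{2}{3}\right) = \frac{16}{3}$)
$n = 11449$ ($n = 107^{2} = 11449$)
$\frac{r{\left(119 \right)} + 611}{n + G{\left(-222 \right)}} = \frac{119 + 611}{11449 + \frac{16}{3}} = \frac{730}{\frac{34363}{3}} = 730 \cdot \frac{3}{34363} = \frac{2190}{34363}$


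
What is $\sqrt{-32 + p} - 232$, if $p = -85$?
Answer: $-232 + 3 i \sqrt{13} \approx -232.0 + 10.817 i$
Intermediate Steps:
$\sqrt{-32 + p} - 232 = \sqrt{-32 - 85} - 232 = \sqrt{-117} - 232 = 3 i \sqrt{13} - 232 = -232 + 3 i \sqrt{13}$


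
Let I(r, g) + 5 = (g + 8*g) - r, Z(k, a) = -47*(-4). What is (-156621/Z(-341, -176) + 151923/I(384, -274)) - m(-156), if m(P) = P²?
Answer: -13537819119/536740 ≈ -25222.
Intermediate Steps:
Z(k, a) = 188
I(r, g) = -5 - r + 9*g (I(r, g) = -5 + ((g + 8*g) - r) = -5 + (9*g - r) = -5 + (-r + 9*g) = -5 - r + 9*g)
(-156621/Z(-341, -176) + 151923/I(384, -274)) - m(-156) = (-156621/188 + 151923/(-5 - 1*384 + 9*(-274))) - 1*(-156)² = (-156621*1/188 + 151923/(-5 - 384 - 2466)) - 1*24336 = (-156621/188 + 151923/(-2855)) - 24336 = (-156621/188 + 151923*(-1/2855)) - 24336 = (-156621/188 - 151923/2855) - 24336 = -475714479/536740 - 24336 = -13537819119/536740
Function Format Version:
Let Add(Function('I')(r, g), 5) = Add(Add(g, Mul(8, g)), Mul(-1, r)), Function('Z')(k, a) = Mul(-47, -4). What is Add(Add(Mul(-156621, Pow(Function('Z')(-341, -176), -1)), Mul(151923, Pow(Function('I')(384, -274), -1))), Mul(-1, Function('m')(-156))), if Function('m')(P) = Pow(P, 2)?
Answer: Rational(-13537819119, 536740) ≈ -25222.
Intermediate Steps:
Function('Z')(k, a) = 188
Function('I')(r, g) = Add(-5, Mul(-1, r), Mul(9, g)) (Function('I')(r, g) = Add(-5, Add(Add(g, Mul(8, g)), Mul(-1, r))) = Add(-5, Add(Mul(9, g), Mul(-1, r))) = Add(-5, Add(Mul(-1, r), Mul(9, g))) = Add(-5, Mul(-1, r), Mul(9, g)))
Add(Add(Mul(-156621, Pow(Function('Z')(-341, -176), -1)), Mul(151923, Pow(Function('I')(384, -274), -1))), Mul(-1, Function('m')(-156))) = Add(Add(Mul(-156621, Pow(188, -1)), Mul(151923, Pow(Add(-5, Mul(-1, 384), Mul(9, -274)), -1))), Mul(-1, Pow(-156, 2))) = Add(Add(Mul(-156621, Rational(1, 188)), Mul(151923, Pow(Add(-5, -384, -2466), -1))), Mul(-1, 24336)) = Add(Add(Rational(-156621, 188), Mul(151923, Pow(-2855, -1))), -24336) = Add(Add(Rational(-156621, 188), Mul(151923, Rational(-1, 2855))), -24336) = Add(Add(Rational(-156621, 188), Rational(-151923, 2855)), -24336) = Add(Rational(-475714479, 536740), -24336) = Rational(-13537819119, 536740)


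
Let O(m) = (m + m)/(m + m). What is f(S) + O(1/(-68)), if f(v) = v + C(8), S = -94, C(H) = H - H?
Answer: -93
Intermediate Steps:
C(H) = 0
f(v) = v (f(v) = v + 0 = v)
O(m) = 1 (O(m) = (2*m)/((2*m)) = (2*m)*(1/(2*m)) = 1)
f(S) + O(1/(-68)) = -94 + 1 = -93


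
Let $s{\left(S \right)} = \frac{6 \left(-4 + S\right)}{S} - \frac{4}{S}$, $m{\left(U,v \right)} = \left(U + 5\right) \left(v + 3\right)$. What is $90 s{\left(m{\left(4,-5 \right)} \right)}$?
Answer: $680$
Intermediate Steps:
$m{\left(U,v \right)} = \left(3 + v\right) \left(5 + U\right)$ ($m{\left(U,v \right)} = \left(5 + U\right) \left(3 + v\right) = \left(3 + v\right) \left(5 + U\right)$)
$s{\left(S \right)} = - \frac{4}{S} + \frac{-24 + 6 S}{S}$ ($s{\left(S \right)} = \frac{-24 + 6 S}{S} - \frac{4}{S} = - \frac{4}{S} + \frac{-24 + 6 S}{S}$)
$90 s{\left(m{\left(4,-5 \right)} \right)} = 90 \left(6 - \frac{28}{15 + 3 \cdot 4 + 5 \left(-5\right) + 4 \left(-5\right)}\right) = 90 \left(6 - \frac{28}{15 + 12 - 25 - 20}\right) = 90 \left(6 - \frac{28}{-18}\right) = 90 \left(6 - - \frac{14}{9}\right) = 90 \left(6 + \frac{14}{9}\right) = 90 \cdot \frac{68}{9} = 680$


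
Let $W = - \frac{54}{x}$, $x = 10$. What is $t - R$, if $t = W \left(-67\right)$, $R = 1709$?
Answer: $- \frac{6736}{5} \approx -1347.2$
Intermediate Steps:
$W = - \frac{27}{5}$ ($W = - \frac{54}{10} = \left(-54\right) \frac{1}{10} = - \frac{27}{5} \approx -5.4$)
$t = \frac{1809}{5}$ ($t = \left(- \frac{27}{5}\right) \left(-67\right) = \frac{1809}{5} \approx 361.8$)
$t - R = \frac{1809}{5} - 1709 = - \frac{6736}{5}$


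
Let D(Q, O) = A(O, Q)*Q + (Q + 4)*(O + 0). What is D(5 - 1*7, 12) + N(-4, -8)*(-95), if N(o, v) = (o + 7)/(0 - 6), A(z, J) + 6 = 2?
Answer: 159/2 ≈ 79.500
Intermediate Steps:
A(z, J) = -4 (A(z, J) = -6 + 2 = -4)
N(o, v) = -7/6 - o/6 (N(o, v) = (7 + o)/(-6) = (7 + o)*(-⅙) = -7/6 - o/6)
D(Q, O) = -4*Q + O*(4 + Q) (D(Q, O) = -4*Q + (Q + 4)*(O + 0) = -4*Q + (4 + Q)*O = -4*Q + O*(4 + Q))
D(5 - 1*7, 12) + N(-4, -8)*(-95) = (-4*(5 - 1*7) + 4*12 + 12*(5 - 1*7)) + (-7/6 - ⅙*(-4))*(-95) = (-4*(5 - 7) + 48 + 12*(5 - 7)) + (-7/6 + ⅔)*(-95) = (-4*(-2) + 48 + 12*(-2)) - ½*(-95) = (8 + 48 - 24) + 95/2 = 32 + 95/2 = 159/2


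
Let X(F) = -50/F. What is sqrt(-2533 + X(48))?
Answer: I*sqrt(364902)/12 ≈ 50.339*I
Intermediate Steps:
sqrt(-2533 + X(48)) = sqrt(-2533 - 50/48) = sqrt(-2533 - 50*1/48) = sqrt(-2533 - 25/24) = sqrt(-60817/24) = I*sqrt(364902)/12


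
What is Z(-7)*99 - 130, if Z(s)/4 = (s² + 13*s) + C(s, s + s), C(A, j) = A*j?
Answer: 22046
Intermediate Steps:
Z(s) = 12*s² + 52*s (Z(s) = 4*((s² + 13*s) + s*(s + s)) = 4*((s² + 13*s) + s*(2*s)) = 4*((s² + 13*s) + 2*s²) = 4*(3*s² + 13*s) = 12*s² + 52*s)
Z(-7)*99 - 130 = (4*(-7)*(13 + 3*(-7)))*99 - 130 = (4*(-7)*(13 - 21))*99 - 130 = (4*(-7)*(-8))*99 - 130 = 224*99 - 130 = 22176 - 130 = 22046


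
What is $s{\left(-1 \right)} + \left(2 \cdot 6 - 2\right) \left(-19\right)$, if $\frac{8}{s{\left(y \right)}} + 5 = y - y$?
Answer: $- \frac{958}{5} \approx -191.6$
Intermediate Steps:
$s{\left(y \right)} = - \frac{8}{5}$ ($s{\left(y \right)} = \frac{8}{-5 + \left(y - y\right)} = \frac{8}{-5 + 0} = \frac{8}{-5} = 8 \left(- \frac{1}{5}\right) = - \frac{8}{5}$)
$s{\left(-1 \right)} + \left(2 \cdot 6 - 2\right) \left(-19\right) = - \frac{8}{5} + \left(2 \cdot 6 - 2\right) \left(-19\right) = - \frac{8}{5} + \left(12 - 2\right) \left(-19\right) = - \frac{8}{5} + 10 \left(-19\right) = - \frac{8}{5} - 190 = - \frac{958}{5}$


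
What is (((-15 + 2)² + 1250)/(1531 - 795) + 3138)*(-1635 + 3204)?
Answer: 3625938603/736 ≈ 4.9265e+6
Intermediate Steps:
(((-15 + 2)² + 1250)/(1531 - 795) + 3138)*(-1635 + 3204) = (((-13)² + 1250)/736 + 3138)*1569 = ((169 + 1250)*(1/736) + 3138)*1569 = (1419*(1/736) + 3138)*1569 = (1419/736 + 3138)*1569 = (2310987/736)*1569 = 3625938603/736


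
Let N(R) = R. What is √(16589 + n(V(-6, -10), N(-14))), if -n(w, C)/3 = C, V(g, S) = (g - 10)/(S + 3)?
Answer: √16631 ≈ 128.96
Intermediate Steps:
V(g, S) = (-10 + g)/(3 + S)
n(w, C) = -3*C
√(16589 + n(V(-6, -10), N(-14))) = √(16589 - 3*(-14)) = √(16589 + 42) = √16631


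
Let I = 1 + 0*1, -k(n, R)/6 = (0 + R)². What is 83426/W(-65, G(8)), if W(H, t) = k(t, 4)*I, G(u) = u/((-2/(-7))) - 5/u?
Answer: -41713/48 ≈ -869.02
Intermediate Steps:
k(n, R) = -6*R² (k(n, R) = -6*(0 + R)² = -6*R²)
G(u) = -5/u + 7*u/2 (G(u) = u/((-2*(-⅐))) - 5/u = u/(2/7) - 5/u = u*(7/2) - 5/u = 7*u/2 - 5/u = -5/u + 7*u/2)
I = 1 (I = 1 + 0 = 1)
W(H, t) = -96 (W(H, t) = -6*4²*1 = -6*16*1 = -96*1 = -96)
83426/W(-65, G(8)) = 83426/(-96) = 83426*(-1/96) = -41713/48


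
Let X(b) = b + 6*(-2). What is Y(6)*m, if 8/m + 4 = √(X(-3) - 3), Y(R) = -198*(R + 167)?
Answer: 548064/17 + 411048*I*√2/17 ≈ 32239.0 + 34195.0*I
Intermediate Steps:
Y(R) = -33066 - 198*R (Y(R) = -198*(167 + R) = -33066 - 198*R)
X(b) = -12 + b (X(b) = b - 12 = -12 + b)
m = 8/(-4 + 3*I*√2) (m = 8/(-4 + √((-12 - 3) - 3)) = 8/(-4 + √(-15 - 3)) = 8/(-4 + √(-18)) = 8/(-4 + 3*I*√2) ≈ -0.94118 - 0.99827*I)
Y(6)*m = (-33066 - 198*6)*(-16/17 - 12*I*√2/17) = (-33066 - 1188)*(-16/17 - 12*I*√2/17) = -34254*(-16/17 - 12*I*√2/17) = 548064/17 + 411048*I*√2/17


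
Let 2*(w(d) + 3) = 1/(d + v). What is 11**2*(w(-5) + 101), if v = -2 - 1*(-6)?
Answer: 23595/2 ≈ 11798.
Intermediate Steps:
v = 4 (v = -2 + 6 = 4)
w(d) = -3 + 1/(2*(4 + d)) (w(d) = -3 + 1/(2*(d + 4)) = -3 + 1/(2*(4 + d)))
11**2*(w(-5) + 101) = 11**2*((-23 - 6*(-5))/(2*(4 - 5)) + 101) = 121*((1/2)*(-23 + 30)/(-1) + 101) = 121*((1/2)*(-1)*7 + 101) = 121*(-7/2 + 101) = 121*(195/2) = 23595/2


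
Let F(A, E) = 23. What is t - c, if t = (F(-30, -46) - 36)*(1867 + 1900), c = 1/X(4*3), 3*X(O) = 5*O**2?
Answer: -11753041/240 ≈ -48971.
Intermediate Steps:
X(O) = 5*O**2/3 (X(O) = (5*O**2)/3 = 5*O**2/3)
c = 1/240 (c = 1/(5*(4*3)**2/3) = 1/((5/3)*12**2) = 1/((5/3)*144) = 1/240 ≈ 0.0041667)
t = -48971 (t = (23 - 36)*(1867 + 1900) = -13*3767 = -48971)
t - c = -48971 - 1*1/240 = -48971 - 1/240 = -11753041/240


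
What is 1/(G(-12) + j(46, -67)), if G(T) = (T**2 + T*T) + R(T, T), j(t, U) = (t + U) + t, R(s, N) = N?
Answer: 1/301 ≈ 0.0033223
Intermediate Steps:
j(t, U) = U + 2*t (j(t, U) = (U + t) + t = U + 2*t)
G(T) = T + 2*T**2 (G(T) = (T**2 + T*T) + T = (T**2 + T**2) + T = 2*T**2 + T = T + 2*T**2)
1/(G(-12) + j(46, -67)) = 1/(-12*(1 + 2*(-12)) + (-67 + 2*46)) = 1/(-12*(1 - 24) + (-67 + 92)) = 1/(-12*(-23) + 25) = 1/(276 + 25) = 1/301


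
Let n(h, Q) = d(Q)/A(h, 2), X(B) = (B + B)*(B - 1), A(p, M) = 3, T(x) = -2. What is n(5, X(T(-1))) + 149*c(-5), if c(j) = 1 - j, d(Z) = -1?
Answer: 2681/3 ≈ 893.67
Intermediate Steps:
X(B) = 2*B*(-1 + B) (X(B) = (2*B)*(-1 + B) = 2*B*(-1 + B))
n(h, Q) = -1/3
n(5, X(T(-1))) + 149*c(-5) = -1/3 + 149*(1 - 1*(-5)) = -1/3 + 149*(1 + 5) = -1/3 + 149*6 = -1/3 + 894 = 2681/3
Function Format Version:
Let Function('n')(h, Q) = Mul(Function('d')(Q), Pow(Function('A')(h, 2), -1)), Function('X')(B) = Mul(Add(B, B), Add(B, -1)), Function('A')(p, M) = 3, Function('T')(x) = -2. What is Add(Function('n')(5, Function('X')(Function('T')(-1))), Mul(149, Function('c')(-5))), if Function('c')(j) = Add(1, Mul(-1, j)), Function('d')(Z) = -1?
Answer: Rational(2681, 3) ≈ 893.67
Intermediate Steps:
Function('X')(B) = Mul(2, B, Add(-1, B)) (Function('X')(B) = Mul(Mul(2, B), Add(-1, B)) = Mul(2, B, Add(-1, B)))
Function('n')(h, Q) = Rational(-1, 3) (Function('n')(h, Q) = Mul(-1, Pow(3, -1)) = Mul(-1, Rational(1, 3)) = Rational(-1, 3))
Add(Function('n')(5, Function('X')(Function('T')(-1))), Mul(149, Function('c')(-5))) = Add(Rational(-1, 3), Mul(149, Add(1, Mul(-1, -5)))) = Add(Rational(-1, 3), Mul(149, Add(1, 5))) = Add(Rational(-1, 3), Mul(149, 6)) = Add(Rational(-1, 3), 894) = Rational(2681, 3)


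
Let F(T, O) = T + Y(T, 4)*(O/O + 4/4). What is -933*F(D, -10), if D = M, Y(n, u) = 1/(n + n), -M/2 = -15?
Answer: -280211/10 ≈ -28021.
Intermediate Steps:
M = 30 (M = -2*(-15) = 30)
Y(n, u) = 1/(2*n)
D = 30
F(T, O) = T + 1/T (F(T, O) = T + (1/(2*T))*(O/O + 4/4) = T + (1/(2*T))*(1 + 4*(¼)) = T + (1/(2*T))*(1 + 1) = T + (1/(2*T))*2 = T + 1/T)
-933*F(D, -10) = -933*(30 + 1/30) = -933*901/30 = -280211/10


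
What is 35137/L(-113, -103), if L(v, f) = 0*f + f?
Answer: -35137/103 ≈ -341.14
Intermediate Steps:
L(v, f) = f (L(v, f) = 0 + f = f)
35137/L(-113, -103) = 35137/(-103) = 35137*(-1/103) = -35137/103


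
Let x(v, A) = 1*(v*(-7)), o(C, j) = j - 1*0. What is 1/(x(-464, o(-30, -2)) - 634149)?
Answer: -1/630901 ≈ -1.5850e-6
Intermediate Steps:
o(C, j) = j (o(C, j) = j + 0 = j)
x(v, A) = -7*v (x(v, A) = 1*(-7*v) = -7*v)
1/(x(-464, o(-30, -2)) - 634149) = 1/(-7*(-464) - 634149) = 1/(3248 - 634149) = 1/(-630901) = -1/630901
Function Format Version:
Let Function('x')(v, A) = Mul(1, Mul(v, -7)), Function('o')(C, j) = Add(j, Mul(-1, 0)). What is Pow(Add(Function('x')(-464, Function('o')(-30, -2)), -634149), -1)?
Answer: Rational(-1, 630901) ≈ -1.5850e-6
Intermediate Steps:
Function('o')(C, j) = j (Function('o')(C, j) = Add(j, 0) = j)
Function('x')(v, A) = Mul(-7, v) (Function('x')(v, A) = Mul(1, Mul(-7, v)) = Mul(-7, v))
Pow(Add(Function('x')(-464, Function('o')(-30, -2)), -634149), -1) = Pow(Add(Mul(-7, -464), -634149), -1) = Pow(Add(3248, -634149), -1) = Pow(-630901, -1) = Rational(-1, 630901)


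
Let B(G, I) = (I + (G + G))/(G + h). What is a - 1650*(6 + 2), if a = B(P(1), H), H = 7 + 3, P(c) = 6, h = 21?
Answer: -356378/27 ≈ -13199.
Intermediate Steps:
H = 10
B(G, I) = (I + 2*G)/(21 + G) (B(G, I) = (I + (G + G))/(G + 21) = (I + 2*G)/(21 + G))
a = 22/27 (a = (10 + 2*6)/(21 + 6) = (10 + 12)/27 = (1/27)*22 = 22/27 ≈ 0.81481)
a - 1650*(6 + 2) = 22/27 - 1650*(6 + 2) = 22/27 - 1650*8 = 22/27 - 330*40 = 22/27 - 13200 = -356378/27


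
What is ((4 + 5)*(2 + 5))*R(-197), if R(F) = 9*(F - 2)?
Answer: -112833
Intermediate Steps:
R(F) = -18 + 9*F (R(F) = 9*(-2 + F) = -18 + 9*F)
((4 + 5)*(2 + 5))*R(-197) = ((4 + 5)*(2 + 5))*(-18 + 9*(-197)) = (9*7)*(-18 - 1773) = 63*(-1791) = -112833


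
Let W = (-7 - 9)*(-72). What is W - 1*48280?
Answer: -47128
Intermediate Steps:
W = 1152 (W = -16*(-72) = 1152)
W - 1*48280 = 1152 - 1*48280 = 1152 - 48280 = -47128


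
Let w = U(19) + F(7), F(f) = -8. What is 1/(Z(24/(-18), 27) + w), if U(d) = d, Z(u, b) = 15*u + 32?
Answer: 1/23 ≈ 0.043478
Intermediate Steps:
Z(u, b) = 32 + 15*u
w = 11 (w = 19 - 8 = 11)
1/(Z(24/(-18), 27) + w) = 1/((32 + 15*(24/(-18))) + 11) = 1/((32 + 15*(24*(-1/18))) + 11) = 1/((32 + 15*(-4/3)) + 11) = 1/((32 - 20) + 11) = 1/(12 + 11) = 1/23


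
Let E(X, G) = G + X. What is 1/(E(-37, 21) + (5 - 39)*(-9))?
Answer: 1/290 ≈ 0.0034483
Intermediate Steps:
1/(E(-37, 21) + (5 - 39)*(-9)) = 1/((21 - 37) + (5 - 39)*(-9)) = 1/(-16 - 34*(-9)) = 1/(-16 + 306) = 1/290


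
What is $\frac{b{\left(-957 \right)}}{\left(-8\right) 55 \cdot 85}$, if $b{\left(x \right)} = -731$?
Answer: $\frac{43}{2200} \approx 0.019545$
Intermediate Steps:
$\frac{b{\left(-957 \right)}}{\left(-8\right) 55 \cdot 85} = - \frac{731}{\left(-8\right) 55 \cdot 85} = - \frac{731}{\left(-440\right) 85} = - \frac{731}{-37400} = \left(-731\right) \left(- \frac{1}{37400}\right) = \frac{43}{2200}$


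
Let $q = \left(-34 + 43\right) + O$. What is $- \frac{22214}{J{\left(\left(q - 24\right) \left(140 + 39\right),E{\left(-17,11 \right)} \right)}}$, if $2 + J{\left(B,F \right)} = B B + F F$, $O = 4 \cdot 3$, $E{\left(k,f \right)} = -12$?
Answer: $- \frac{22214}{288511} \approx -0.076995$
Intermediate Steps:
$O = 12$
$q = 21$ ($q = \left(-34 + 43\right) + 12 = 9 + 12 = 21$)
$J{\left(B,F \right)} = -2 + B^{2} + F^{2}$ ($J{\left(B,F \right)} = -2 + \left(B B + F F\right) = -2 + \left(B^{2} + F^{2}\right) = -2 + B^{2} + F^{2}$)
$- \frac{22214}{J{\left(\left(q - 24\right) \left(140 + 39\right),E{\left(-17,11 \right)} \right)}} = - \frac{22214}{-2 + \left(\left(21 - 24\right) \left(140 + 39\right)\right)^{2} + \left(-12\right)^{2}} = - \frac{22214}{-2 + \left(\left(-3\right) 179\right)^{2} + 144} = - \frac{22214}{-2 + \left(-537\right)^{2} + 144} = - \frac{22214}{-2 + 288369 + 144} = - \frac{22214}{288511}$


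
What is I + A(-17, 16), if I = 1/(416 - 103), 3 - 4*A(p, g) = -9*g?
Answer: 46015/1252 ≈ 36.753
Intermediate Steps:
A(p, g) = ¾ + 9*g/4 (A(p, g) = ¾ - (-9)*g/4 = ¾ + 9*g/4)
I = 1/313 ≈ 0.0031949
I + A(-17, 16) = 1/313 + (¾ + (9/4)*16) = 1/313 + (¾ + 36) = 1/313 + 147/4 = 46015/1252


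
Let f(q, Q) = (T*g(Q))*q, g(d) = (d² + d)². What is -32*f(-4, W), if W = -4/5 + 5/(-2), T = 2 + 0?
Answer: 9217296/625 ≈ 14748.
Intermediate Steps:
T = 2
W = -33/10 (W = -4*⅕ + 5*(-½) = -⅘ - 5/2 = -33/10 ≈ -3.3000)
g(d) = (d + d²)²
f(q, Q) = 2*q*Q²*(1 + Q)² (f(q, Q) = (2*(Q²*(1 + Q)²))*q = (2*Q²*(1 + Q)²)*q = 2*q*Q²*(1 + Q)²)
-32*f(-4, W) = -64*(-4)*(-33/10)²*(1 - 33/10)² = -64*(-4)*1089*(-23/10)²/100 = -64*(-4)*1089*529/(100*100) = -32*(-576081/1250) = 9217296/625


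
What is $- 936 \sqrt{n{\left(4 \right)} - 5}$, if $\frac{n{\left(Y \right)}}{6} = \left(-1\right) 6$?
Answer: $- 936 i \sqrt{41} \approx - 5993.3 i$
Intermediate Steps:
$n{\left(Y \right)} = -36$ ($n{\left(Y \right)} = 6 \left(\left(-1\right) 6\right) = 6 \left(-6\right) = -36$)
$- 936 \sqrt{n{\left(4 \right)} - 5} = - 936 \sqrt{-36 - 5} = - 936 \sqrt{-41} = - 936 i \sqrt{41}$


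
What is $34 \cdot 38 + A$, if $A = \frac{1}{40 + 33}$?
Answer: $\frac{94317}{73} \approx 1292.0$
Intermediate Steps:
$A = \frac{1}{73} \approx 0.013699$
$34 \cdot 38 + A = 34 \cdot 38 + \frac{1}{73} = 1292 + \frac{1}{73} = \frac{94317}{73}$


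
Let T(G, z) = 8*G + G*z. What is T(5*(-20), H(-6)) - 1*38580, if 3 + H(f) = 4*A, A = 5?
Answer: -41080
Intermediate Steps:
H(f) = 17 (H(f) = -3 + 4*5 = -3 + 20 = 17)
T(5*(-20), H(-6)) - 1*38580 = (5*(-20))*(8 + 17) - 1*38580 = -100*25 - 38580 = -2500 - 38580 = -41080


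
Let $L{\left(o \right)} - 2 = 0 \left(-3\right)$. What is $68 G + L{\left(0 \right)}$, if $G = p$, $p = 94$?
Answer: $6394$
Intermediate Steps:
$L{\left(o \right)} = 2$ ($L{\left(o \right)} = 2 + 0 \left(-3\right) = 2 + 0 = 2$)
$G = 94$
$68 G + L{\left(0 \right)} = 68 \cdot 94 + 2 = 6392 + 2 = 6394$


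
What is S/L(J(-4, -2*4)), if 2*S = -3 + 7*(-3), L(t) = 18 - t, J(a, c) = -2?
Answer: -⅗ ≈ -0.60000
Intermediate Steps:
S = -12 (S = (-3 + 7*(-3))/2 = (-3 - 21)/2 = (½)*(-24) = -12)
S/L(J(-4, -2*4)) = -12/(18 - 1*(-2)) = -12/(18 + 2) = -12/20 = -12*1/20 = -⅗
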